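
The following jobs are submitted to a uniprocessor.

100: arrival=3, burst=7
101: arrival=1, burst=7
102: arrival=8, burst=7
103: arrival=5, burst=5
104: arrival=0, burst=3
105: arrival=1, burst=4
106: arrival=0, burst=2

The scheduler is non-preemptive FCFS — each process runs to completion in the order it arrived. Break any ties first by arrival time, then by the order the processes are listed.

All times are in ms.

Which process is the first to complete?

104

Timeline: | 104 0-3 | 106 3-5 | 101 5-12 | 105 12-16 | 100 16-23 | 103 23-28 | 102 28-35 |
Completion: 100=23  101=12  102=35  103=28  104=3  105=16  106=5
Finish order: 104 → 106 → 101 → 105 → 100 → 103 → 102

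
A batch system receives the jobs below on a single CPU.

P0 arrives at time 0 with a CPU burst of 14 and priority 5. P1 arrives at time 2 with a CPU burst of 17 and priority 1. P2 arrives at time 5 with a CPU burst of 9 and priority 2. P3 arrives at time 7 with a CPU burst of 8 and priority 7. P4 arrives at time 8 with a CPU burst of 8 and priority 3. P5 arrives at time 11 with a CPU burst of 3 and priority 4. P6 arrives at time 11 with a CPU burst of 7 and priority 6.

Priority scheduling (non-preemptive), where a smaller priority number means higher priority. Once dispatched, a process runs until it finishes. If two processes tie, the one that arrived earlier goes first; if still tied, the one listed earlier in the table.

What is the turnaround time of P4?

40

Timeline: | P0 0-14 | P1 14-31 | P2 31-40 | P4 40-48 | P5 48-51 | P6 51-58 | P3 58-66 |
Completion: P0=14  P1=31  P2=40  P3=66  P4=48  P5=51  P6=58
Turnaround (C−A): P0=14  P1=29  P2=35  P3=59  P4=40  P5=40  P6=47
Turnaround(P4) = completion − arrival = 48 − 8 = 40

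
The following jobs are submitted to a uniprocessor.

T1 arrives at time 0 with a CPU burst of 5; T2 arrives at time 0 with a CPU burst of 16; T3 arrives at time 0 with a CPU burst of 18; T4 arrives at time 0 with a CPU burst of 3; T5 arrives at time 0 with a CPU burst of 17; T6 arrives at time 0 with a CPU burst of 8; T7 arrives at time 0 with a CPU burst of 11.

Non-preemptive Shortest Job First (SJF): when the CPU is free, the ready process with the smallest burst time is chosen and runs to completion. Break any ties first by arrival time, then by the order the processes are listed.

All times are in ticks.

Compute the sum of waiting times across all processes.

157

Timeline: | T4 0-3 | T1 3-8 | T6 8-16 | T7 16-27 | T2 27-43 | T5 43-60 | T3 60-78 |
Completion: T1=8  T2=43  T3=78  T4=3  T5=60  T6=16  T7=27
Waiting = turnaround − burst: T1=3, T2=27, T3=60, T4=0, T5=43, T6=8, T7=16
Total waiting = 3 + 27 + 60 + 0 + 43 + 8 + 16 = 157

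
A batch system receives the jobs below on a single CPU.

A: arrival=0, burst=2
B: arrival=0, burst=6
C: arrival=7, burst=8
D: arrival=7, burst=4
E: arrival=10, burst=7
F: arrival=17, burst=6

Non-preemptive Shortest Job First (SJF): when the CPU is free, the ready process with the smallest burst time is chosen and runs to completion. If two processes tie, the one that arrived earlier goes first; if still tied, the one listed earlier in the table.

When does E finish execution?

Schedule: | A 0-2 | B 2-8 | D 8-12 | E 12-19 | F 19-25 | C 25-33 |
Completion: A=2  B=8  C=33  D=12  E=19  F=25
Turnaround (C−A): A=2  B=8  C=26  D=5  E=9  F=8

19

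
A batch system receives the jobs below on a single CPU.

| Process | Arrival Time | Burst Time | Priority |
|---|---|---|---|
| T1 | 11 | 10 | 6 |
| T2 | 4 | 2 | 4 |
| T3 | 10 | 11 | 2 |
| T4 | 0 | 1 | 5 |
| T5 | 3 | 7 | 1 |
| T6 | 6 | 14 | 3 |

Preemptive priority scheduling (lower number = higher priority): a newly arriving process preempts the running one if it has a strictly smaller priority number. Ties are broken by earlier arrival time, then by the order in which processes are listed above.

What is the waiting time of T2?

Timeline: | T4 0-1 | idle 1-3 | T5 3-10 | T3 10-21 | T6 21-35 | T2 35-37 | T1 37-47 |
Completion: T1=47  T2=37  T3=21  T4=1  T5=10  T6=35
Turnaround (C−A): T1=36  T2=33  T3=11  T4=1  T5=7  T6=29
Waiting(T2) = turnaround − burst = 33 − 2 = 31

31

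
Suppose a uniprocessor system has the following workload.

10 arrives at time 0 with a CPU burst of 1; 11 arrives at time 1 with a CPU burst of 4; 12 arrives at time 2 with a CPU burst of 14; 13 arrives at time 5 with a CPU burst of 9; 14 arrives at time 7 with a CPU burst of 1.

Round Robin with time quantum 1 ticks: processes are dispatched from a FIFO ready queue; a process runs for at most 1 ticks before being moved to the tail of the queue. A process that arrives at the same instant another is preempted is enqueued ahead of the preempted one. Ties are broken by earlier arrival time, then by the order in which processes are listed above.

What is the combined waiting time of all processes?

30

Gantt: | 10 0-1 | 11 1-2 | 12 2-3 | 11 3-4 | 12 4-5 | 11 5-6 | 13 6-7 | 12 7-8 | 11 8-9 | 14 9-10 | 13 10-11 | 12 11-12 | 13 12-13 | 12 13-14 | 13 14-15 | 12 15-16 | 13 16-17 | 12 17-18 | 13 18-19 | 12 19-20 | 13 20-21 | 12 21-22 | 13 22-23 | 12 23-24 | 13 24-25 | 12 25-29 |
Completion: 10=1  11=9  12=29  13=25  14=10
Waiting = turnaround − burst: 10=0, 11=4, 12=13, 13=11, 14=2
Total waiting = 0 + 4 + 13 + 11 + 2 = 30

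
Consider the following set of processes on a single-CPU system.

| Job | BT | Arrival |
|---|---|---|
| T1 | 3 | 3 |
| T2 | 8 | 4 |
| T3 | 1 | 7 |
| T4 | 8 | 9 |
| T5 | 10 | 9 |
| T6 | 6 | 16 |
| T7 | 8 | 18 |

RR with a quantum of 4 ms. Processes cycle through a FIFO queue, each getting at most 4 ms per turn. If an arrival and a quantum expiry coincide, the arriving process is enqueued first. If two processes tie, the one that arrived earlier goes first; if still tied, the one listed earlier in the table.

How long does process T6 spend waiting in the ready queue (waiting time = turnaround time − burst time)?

19

Schedule: | idle 0-3 | T1 3-6 | T2 6-10 | T3 10-11 | T4 11-15 | T5 15-19 | T2 19-23 | T4 23-27 | T6 27-31 | T7 31-35 | T5 35-39 | T6 39-41 | T7 41-45 | T5 45-47 |
Completion: T1=6  T2=23  T3=11  T4=27  T5=47  T6=41  T7=45
Turnaround (C−A): T1=3  T2=19  T3=4  T4=18  T5=38  T6=25  T7=27
Waiting(T6) = turnaround − burst = 25 − 6 = 19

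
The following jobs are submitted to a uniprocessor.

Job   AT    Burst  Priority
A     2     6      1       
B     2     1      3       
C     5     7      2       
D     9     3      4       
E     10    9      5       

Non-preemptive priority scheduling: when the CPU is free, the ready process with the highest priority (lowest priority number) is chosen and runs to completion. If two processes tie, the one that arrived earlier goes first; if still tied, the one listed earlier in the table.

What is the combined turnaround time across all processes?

Schedule: | idle 0-2 | A 2-8 | C 8-15 | B 15-16 | D 16-19 | E 19-28 |
Completion: A=8  B=16  C=15  D=19  E=28
Turnaround (C−A): A=6  B=14  C=10  D=10  E=18
Turnaround = completion − arrival: A=6, B=14, C=10, D=10, E=18
Total turnaround = 6 + 14 + 10 + 10 + 18 = 58

58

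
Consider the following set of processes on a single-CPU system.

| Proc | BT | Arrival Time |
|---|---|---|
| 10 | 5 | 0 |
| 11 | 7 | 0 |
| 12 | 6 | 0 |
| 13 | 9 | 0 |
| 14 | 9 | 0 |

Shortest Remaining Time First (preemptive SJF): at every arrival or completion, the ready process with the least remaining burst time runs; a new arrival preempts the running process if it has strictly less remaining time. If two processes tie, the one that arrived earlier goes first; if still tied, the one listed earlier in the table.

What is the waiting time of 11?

11

Schedule: | 10 0-5 | 12 5-11 | 11 11-18 | 13 18-27 | 14 27-36 |
Completion: 10=5  11=18  12=11  13=27  14=36
Turnaround (C−A): 10=5  11=18  12=11  13=27  14=36
Waiting(11) = turnaround − burst = 18 − 7 = 11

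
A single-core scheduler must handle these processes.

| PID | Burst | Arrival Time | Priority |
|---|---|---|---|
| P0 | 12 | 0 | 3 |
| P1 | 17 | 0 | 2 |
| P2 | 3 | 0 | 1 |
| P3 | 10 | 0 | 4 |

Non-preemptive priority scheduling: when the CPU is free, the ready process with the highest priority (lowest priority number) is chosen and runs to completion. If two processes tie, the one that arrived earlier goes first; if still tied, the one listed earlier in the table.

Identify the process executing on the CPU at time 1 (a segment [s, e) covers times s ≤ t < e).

Gantt: | P2 0-3 | P1 3-20 | P0 20-32 | P3 32-42 |
Completion: P0=32  P1=20  P2=3  P3=42
Turnaround (C−A): P0=32  P1=20  P2=3  P3=42

P2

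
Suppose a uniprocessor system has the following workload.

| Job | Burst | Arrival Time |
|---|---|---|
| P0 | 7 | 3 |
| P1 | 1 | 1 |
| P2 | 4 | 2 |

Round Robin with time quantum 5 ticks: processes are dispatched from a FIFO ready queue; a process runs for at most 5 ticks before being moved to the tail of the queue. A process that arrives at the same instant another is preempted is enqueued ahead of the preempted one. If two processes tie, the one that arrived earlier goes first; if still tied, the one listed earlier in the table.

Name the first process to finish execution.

Schedule: | idle 0-1 | P1 1-2 | P2 2-6 | P0 6-13 |
Completion: P0=13  P1=2  P2=6
Turnaround (C−A): P0=10  P1=1  P2=4
Finish order: P1 → P2 → P0

P1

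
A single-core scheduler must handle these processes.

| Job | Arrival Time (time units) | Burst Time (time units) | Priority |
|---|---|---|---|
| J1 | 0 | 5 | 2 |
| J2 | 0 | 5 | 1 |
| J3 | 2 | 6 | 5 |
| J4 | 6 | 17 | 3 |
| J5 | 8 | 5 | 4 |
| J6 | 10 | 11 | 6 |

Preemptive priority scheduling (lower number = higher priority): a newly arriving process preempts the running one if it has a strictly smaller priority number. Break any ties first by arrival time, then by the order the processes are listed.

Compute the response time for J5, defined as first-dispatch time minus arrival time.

Gantt: | J2 0-5 | J1 5-10 | J4 10-27 | J5 27-32 | J3 32-38 | J6 38-49 |
Completion: J1=10  J2=5  J3=38  J4=27  J5=32  J6=49
Turnaround (C−A): J1=10  J2=5  J3=36  J4=21  J5=24  J6=39
Response(J5) = first start − arrival = 27 − 8 = 19

19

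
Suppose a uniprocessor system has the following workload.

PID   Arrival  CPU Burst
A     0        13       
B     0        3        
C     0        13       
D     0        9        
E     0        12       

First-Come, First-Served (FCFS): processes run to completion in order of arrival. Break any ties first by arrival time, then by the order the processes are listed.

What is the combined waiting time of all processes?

Schedule: | A 0-13 | B 13-16 | C 16-29 | D 29-38 | E 38-50 |
Completion: A=13  B=16  C=29  D=38  E=50
Turnaround (C−A): A=13  B=16  C=29  D=38  E=50
Waiting = turnaround − burst: A=0, B=13, C=16, D=29, E=38
Total waiting = 0 + 13 + 16 + 29 + 38 = 96

96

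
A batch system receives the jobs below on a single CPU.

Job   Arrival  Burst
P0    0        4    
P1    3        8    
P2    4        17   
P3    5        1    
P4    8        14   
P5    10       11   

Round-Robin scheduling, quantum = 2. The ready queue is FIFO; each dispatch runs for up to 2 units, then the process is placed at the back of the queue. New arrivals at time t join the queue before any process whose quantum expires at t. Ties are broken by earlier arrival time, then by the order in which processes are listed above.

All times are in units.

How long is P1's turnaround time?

Schedule: | P0 0-4 | P1 4-6 | P2 6-8 | P3 8-9 | P1 9-11 | P4 11-13 | P2 13-15 | P5 15-17 | P1 17-19 | P4 19-21 | P2 21-23 | P5 23-25 | P1 25-27 | P4 27-29 | P2 29-31 | P5 31-33 | P4 33-35 | P2 35-37 | P5 37-39 | P4 39-41 | P2 41-43 | P5 43-45 | P4 45-47 | P2 47-49 | P5 49-50 | P4 50-52 | P2 52-55 |
Completion: P0=4  P1=27  P2=55  P3=9  P4=52  P5=50
Turnaround(P1) = completion − arrival = 27 − 3 = 24

24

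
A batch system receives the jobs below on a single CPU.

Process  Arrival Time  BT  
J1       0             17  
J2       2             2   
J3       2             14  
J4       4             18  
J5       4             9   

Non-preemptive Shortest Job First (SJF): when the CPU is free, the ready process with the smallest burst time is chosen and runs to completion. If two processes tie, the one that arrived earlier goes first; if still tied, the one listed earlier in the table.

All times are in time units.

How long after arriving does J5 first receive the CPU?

15

Schedule: | J1 0-17 | J2 17-19 | J5 19-28 | J3 28-42 | J4 42-60 |
Completion: J1=17  J2=19  J3=42  J4=60  J5=28
Response(J5) = first start − arrival = 19 − 4 = 15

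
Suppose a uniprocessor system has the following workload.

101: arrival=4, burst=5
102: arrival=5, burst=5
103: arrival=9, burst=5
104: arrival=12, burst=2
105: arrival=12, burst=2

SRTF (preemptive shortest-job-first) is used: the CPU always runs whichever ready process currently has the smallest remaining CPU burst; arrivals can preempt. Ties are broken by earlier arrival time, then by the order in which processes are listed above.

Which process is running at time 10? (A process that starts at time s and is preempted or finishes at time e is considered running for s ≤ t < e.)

Timeline: | idle 0-4 | 101 4-9 | 102 9-14 | 104 14-16 | 105 16-18 | 103 18-23 |
Completion: 101=9  102=14  103=23  104=16  105=18

102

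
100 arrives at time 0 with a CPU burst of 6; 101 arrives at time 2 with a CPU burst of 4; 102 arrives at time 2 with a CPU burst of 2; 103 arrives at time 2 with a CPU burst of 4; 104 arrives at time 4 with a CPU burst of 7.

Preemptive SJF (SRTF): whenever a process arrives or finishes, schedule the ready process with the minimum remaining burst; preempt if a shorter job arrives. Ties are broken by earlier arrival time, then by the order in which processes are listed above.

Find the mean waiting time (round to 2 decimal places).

Timeline: | 100 0-2 | 102 2-4 | 100 4-8 | 101 8-12 | 103 12-16 | 104 16-23 |
Completion: 100=8  101=12  102=4  103=16  104=23
Waiting times: 100=2, 101=6, 102=0, 103=10, 104=12
Average waiting = (2+6+0+10+12) / 5 = 30/5 = 6.00

6.00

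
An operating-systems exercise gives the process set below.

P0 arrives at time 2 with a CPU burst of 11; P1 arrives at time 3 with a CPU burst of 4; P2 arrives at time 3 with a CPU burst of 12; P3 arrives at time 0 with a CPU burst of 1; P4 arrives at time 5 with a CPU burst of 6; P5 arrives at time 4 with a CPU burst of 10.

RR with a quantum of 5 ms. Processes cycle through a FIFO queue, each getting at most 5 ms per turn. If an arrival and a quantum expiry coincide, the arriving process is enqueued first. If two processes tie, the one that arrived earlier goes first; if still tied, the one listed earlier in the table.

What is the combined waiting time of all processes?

122

Schedule: | P3 0-1 | idle 1-2 | P0 2-7 | P1 7-11 | P2 11-16 | P5 16-21 | P4 21-26 | P0 26-31 | P2 31-36 | P5 36-41 | P4 41-42 | P0 42-43 | P2 43-45 |
Completion: P0=43  P1=11  P2=45  P3=1  P4=42  P5=41
Waiting = turnaround − burst: P0=30, P1=4, P2=30, P3=0, P4=31, P5=27
Total waiting = 30 + 4 + 30 + 0 + 31 + 27 = 122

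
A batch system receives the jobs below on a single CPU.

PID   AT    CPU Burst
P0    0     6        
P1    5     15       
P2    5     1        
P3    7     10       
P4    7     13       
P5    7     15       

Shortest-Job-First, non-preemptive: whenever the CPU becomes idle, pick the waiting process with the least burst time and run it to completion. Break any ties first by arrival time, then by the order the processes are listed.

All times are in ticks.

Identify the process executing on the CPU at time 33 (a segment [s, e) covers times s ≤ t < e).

P1

Schedule: | P0 0-6 | P2 6-7 | P3 7-17 | P4 17-30 | P1 30-45 | P5 45-60 |
Completion: P0=6  P1=45  P2=7  P3=17  P4=30  P5=60
Turnaround (C−A): P0=6  P1=40  P2=2  P3=10  P4=23  P5=53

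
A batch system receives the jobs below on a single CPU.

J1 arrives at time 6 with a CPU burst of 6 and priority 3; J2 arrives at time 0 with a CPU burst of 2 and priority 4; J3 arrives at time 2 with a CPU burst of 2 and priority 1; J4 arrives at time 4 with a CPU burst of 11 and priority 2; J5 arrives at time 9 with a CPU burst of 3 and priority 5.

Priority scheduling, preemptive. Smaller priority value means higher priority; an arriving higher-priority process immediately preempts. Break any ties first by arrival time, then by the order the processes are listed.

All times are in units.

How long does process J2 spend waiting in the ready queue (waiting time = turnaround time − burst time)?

Gantt: | J2 0-2 | J3 2-4 | J4 4-15 | J1 15-21 | J5 21-24 |
Completion: J1=21  J2=2  J3=4  J4=15  J5=24
Turnaround (C−A): J1=15  J2=2  J3=2  J4=11  J5=15
Waiting(J2) = turnaround − burst = 2 − 2 = 0

0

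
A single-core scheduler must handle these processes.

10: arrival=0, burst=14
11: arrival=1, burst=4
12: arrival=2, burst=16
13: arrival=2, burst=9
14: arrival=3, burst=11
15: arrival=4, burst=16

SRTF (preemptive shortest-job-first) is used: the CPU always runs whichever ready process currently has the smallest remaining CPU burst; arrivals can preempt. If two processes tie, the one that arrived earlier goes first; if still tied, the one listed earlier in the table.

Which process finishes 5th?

12

Gantt: | 10 0-1 | 11 1-5 | 13 5-14 | 14 14-25 | 10 25-38 | 12 38-54 | 15 54-70 |
Completion: 10=38  11=5  12=54  13=14  14=25  15=70
Turnaround (C−A): 10=38  11=4  12=52  13=12  14=22  15=66
Finish order: 11 → 13 → 14 → 10 → 12 → 15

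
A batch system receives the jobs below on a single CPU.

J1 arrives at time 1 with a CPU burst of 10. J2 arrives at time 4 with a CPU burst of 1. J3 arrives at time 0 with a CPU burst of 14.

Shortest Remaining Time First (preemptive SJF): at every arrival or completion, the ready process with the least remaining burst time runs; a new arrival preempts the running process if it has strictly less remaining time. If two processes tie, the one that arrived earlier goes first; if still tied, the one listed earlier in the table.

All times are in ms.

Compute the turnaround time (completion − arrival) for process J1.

Gantt: | J3 0-1 | J1 1-4 | J2 4-5 | J1 5-12 | J3 12-25 |
Completion: J1=12  J2=5  J3=25
Turnaround (C−A): J1=11  J2=1  J3=25
Turnaround(J1) = completion − arrival = 12 − 1 = 11

11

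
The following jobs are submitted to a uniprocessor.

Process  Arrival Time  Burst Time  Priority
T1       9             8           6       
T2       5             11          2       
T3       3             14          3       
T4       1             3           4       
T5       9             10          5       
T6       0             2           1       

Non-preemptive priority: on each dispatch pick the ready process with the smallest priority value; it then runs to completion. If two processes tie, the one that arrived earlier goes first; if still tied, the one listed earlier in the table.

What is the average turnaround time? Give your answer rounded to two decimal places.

19.00

Timeline: | T6 0-2 | T4 2-5 | T2 5-16 | T3 16-30 | T5 30-40 | T1 40-48 |
Completion: T1=48  T2=16  T3=30  T4=5  T5=40  T6=2
Turnaround (C−A): T1=39  T2=11  T3=27  T4=4  T5=31  T6=2
Turnaround times: T1=39, T2=11, T3=27, T4=4, T5=31, T6=2
Average turnaround = (39+11+27+4+31+2) / 6 = 114/6 = 19.00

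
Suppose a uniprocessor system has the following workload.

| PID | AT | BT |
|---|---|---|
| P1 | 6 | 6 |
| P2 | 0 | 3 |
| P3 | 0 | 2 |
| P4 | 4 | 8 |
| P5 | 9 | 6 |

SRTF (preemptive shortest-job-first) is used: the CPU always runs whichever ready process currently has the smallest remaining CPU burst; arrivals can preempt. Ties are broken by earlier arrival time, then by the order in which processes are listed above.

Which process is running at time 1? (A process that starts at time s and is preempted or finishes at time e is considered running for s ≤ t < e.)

Gantt: | P3 0-2 | P2 2-5 | P4 5-6 | P1 6-12 | P5 12-18 | P4 18-25 |
Completion: P1=12  P2=5  P3=2  P4=25  P5=18
Turnaround (C−A): P1=6  P2=5  P3=2  P4=21  P5=9

P3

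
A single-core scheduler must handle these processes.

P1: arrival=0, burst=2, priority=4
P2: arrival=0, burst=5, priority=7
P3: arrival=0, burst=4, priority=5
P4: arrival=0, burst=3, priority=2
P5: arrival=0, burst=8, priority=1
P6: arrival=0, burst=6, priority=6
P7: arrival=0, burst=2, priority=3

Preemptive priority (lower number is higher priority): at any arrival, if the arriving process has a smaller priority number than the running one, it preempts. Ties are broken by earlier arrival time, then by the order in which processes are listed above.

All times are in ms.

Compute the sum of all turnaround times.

Timeline: | P5 0-8 | P4 8-11 | P7 11-13 | P1 13-15 | P3 15-19 | P6 19-25 | P2 25-30 |
Completion: P1=15  P2=30  P3=19  P4=11  P5=8  P6=25  P7=13
Turnaround = completion − arrival: P1=15, P2=30, P3=19, P4=11, P5=8, P6=25, P7=13
Total turnaround = 15 + 30 + 19 + 11 + 8 + 25 + 13 = 121

121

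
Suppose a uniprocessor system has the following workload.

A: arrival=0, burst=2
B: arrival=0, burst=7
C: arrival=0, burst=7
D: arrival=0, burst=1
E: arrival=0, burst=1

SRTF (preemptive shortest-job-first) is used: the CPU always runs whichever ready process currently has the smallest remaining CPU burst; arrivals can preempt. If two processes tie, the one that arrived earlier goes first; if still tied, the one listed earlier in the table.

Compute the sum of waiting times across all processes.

18

Timeline: | D 0-1 | E 1-2 | A 2-4 | B 4-11 | C 11-18 |
Completion: A=4  B=11  C=18  D=1  E=2
Waiting = turnaround − burst: A=2, B=4, C=11, D=0, E=1
Total waiting = 2 + 4 + 11 + 0 + 1 = 18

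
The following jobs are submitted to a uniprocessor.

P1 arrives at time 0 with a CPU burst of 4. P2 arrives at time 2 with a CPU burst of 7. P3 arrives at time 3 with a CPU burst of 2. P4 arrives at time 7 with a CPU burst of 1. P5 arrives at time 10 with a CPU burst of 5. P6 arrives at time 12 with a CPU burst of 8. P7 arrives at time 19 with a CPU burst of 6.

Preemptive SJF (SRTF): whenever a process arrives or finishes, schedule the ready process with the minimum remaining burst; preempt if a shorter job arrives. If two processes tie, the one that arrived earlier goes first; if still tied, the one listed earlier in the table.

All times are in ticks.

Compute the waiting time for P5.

4

Gantt: | P1 0-4 | P3 4-6 | P2 6-7 | P4 7-8 | P2 8-14 | P5 14-19 | P7 19-25 | P6 25-33 |
Completion: P1=4  P2=14  P3=6  P4=8  P5=19  P6=33  P7=25
Turnaround (C−A): P1=4  P2=12  P3=3  P4=1  P5=9  P6=21  P7=6
Waiting(P5) = turnaround − burst = 9 − 5 = 4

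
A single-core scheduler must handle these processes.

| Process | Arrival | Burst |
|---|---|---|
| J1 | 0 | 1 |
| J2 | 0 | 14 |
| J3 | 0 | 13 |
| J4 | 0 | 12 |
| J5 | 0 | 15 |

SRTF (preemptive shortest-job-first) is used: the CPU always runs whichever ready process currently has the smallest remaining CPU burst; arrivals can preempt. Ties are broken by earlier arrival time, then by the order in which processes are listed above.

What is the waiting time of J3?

13

Timeline: | J1 0-1 | J4 1-13 | J3 13-26 | J2 26-40 | J5 40-55 |
Completion: J1=1  J2=40  J3=26  J4=13  J5=55
Waiting(J3) = turnaround − burst = 26 − 13 = 13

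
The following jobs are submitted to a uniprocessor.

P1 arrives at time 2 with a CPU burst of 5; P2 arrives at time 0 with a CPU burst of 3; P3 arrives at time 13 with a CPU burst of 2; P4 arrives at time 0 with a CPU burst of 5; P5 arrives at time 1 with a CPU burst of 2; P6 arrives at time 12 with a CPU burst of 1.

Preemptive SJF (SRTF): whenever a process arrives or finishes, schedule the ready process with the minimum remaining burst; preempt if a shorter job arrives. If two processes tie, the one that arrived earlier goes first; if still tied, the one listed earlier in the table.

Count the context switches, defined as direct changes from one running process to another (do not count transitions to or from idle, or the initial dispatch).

Timeline: | P2 0-3 | P5 3-5 | P4 5-10 | P1 10-12 | P6 12-13 | P3 13-15 | P1 15-18 |
Completion: P1=18  P2=3  P3=15  P4=10  P5=5  P6=13
Turnaround (C−A): P1=16  P2=3  P3=2  P4=10  P5=4  P6=1

6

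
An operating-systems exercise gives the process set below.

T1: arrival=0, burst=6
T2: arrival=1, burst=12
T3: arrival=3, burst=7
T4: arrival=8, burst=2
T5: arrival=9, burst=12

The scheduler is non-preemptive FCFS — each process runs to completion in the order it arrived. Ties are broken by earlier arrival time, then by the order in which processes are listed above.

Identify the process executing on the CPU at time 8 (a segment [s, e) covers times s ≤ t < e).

Timeline: | T1 0-6 | T2 6-18 | T3 18-25 | T4 25-27 | T5 27-39 |
Completion: T1=6  T2=18  T3=25  T4=27  T5=39
Turnaround (C−A): T1=6  T2=17  T3=22  T4=19  T5=30

T2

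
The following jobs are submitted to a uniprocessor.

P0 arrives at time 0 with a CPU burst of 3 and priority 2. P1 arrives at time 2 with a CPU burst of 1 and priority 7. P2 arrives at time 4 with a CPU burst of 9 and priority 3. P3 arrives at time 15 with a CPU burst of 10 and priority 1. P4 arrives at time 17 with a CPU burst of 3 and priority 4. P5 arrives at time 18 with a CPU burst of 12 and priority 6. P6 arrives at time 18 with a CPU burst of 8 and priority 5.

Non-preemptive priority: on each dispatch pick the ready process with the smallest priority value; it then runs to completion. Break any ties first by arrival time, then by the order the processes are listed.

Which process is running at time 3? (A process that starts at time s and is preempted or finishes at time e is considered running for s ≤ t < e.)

P1

Gantt: | P0 0-3 | P1 3-4 | P2 4-13 | idle 13-15 | P3 15-25 | P4 25-28 | P6 28-36 | P5 36-48 |
Completion: P0=3  P1=4  P2=13  P3=25  P4=28  P5=48  P6=36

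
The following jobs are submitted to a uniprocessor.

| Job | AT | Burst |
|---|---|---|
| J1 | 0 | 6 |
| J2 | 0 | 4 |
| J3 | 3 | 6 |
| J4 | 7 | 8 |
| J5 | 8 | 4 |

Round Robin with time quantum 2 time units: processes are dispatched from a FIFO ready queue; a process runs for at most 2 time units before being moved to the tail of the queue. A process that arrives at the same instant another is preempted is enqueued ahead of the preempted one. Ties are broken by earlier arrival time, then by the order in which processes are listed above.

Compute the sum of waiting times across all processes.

Timeline: | J1 0-2 | J2 2-4 | J1 4-6 | J3 6-8 | J2 8-10 | J1 10-12 | J4 12-14 | J5 14-16 | J3 16-18 | J4 18-20 | J5 20-22 | J3 22-24 | J4 24-28 |
Completion: J1=12  J2=10  J3=24  J4=28  J5=22
Turnaround (C−A): J1=12  J2=10  J3=21  J4=21  J5=14
Waiting = turnaround − burst: J1=6, J2=6, J3=15, J4=13, J5=10
Total waiting = 6 + 6 + 15 + 13 + 10 = 50

50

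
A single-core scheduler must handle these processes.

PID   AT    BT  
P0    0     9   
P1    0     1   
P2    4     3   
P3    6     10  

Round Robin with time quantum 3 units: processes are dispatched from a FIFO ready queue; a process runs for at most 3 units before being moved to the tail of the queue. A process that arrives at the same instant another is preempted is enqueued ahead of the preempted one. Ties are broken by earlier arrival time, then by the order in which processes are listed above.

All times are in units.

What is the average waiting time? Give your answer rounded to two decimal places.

5.00

Schedule: | P0 0-3 | P1 3-4 | P0 4-7 | P2 7-10 | P3 10-13 | P0 13-16 | P3 16-23 |
Completion: P0=16  P1=4  P2=10  P3=23
Turnaround (C−A): P0=16  P1=4  P2=6  P3=17
Waiting times: P0=7, P1=3, P2=3, P3=7
Average waiting = (7+3+3+7) / 4 = 20/4 = 5.00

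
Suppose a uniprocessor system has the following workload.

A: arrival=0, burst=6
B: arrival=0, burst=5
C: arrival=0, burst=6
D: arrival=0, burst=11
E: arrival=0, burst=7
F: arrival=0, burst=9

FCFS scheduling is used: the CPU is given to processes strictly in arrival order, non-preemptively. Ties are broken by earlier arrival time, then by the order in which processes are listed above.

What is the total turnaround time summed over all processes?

Gantt: | A 0-6 | B 6-11 | C 11-17 | D 17-28 | E 28-35 | F 35-44 |
Completion: A=6  B=11  C=17  D=28  E=35  F=44
Turnaround (C−A): A=6  B=11  C=17  D=28  E=35  F=44
Turnaround = completion − arrival: A=6, B=11, C=17, D=28, E=35, F=44
Total turnaround = 6 + 11 + 17 + 28 + 35 + 44 = 141

141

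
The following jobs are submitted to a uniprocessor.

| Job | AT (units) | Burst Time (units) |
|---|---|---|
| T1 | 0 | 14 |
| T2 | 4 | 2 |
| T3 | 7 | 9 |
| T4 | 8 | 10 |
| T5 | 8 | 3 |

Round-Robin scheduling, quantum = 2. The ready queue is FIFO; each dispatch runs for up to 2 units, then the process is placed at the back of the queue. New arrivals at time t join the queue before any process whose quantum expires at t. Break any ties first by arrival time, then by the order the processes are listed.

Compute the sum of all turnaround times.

Gantt: | T1 0-4 | T2 4-6 | T1 6-8 | T3 8-10 | T4 10-12 | T5 12-14 | T1 14-16 | T3 16-18 | T4 18-20 | T5 20-21 | T1 21-23 | T3 23-25 | T4 25-27 | T1 27-29 | T3 29-31 | T4 31-33 | T1 33-35 | T3 35-36 | T4 36-38 |
Completion: T1=35  T2=6  T3=36  T4=38  T5=21
Turnaround = completion − arrival: T1=35, T2=2, T3=29, T4=30, T5=13
Total turnaround = 35 + 2 + 29 + 30 + 13 = 109

109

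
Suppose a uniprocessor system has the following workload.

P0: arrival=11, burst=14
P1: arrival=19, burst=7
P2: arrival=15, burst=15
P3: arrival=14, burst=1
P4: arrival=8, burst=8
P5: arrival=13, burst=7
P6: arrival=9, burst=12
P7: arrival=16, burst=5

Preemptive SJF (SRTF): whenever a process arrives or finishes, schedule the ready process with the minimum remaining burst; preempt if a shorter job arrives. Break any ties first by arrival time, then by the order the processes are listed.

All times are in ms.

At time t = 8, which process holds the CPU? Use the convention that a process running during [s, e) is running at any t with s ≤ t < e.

P4

Schedule: | idle 0-8 | P4 8-14 | P3 14-15 | P4 15-17 | P7 17-22 | P5 22-29 | P1 29-36 | P6 36-48 | P0 48-62 | P2 62-77 |
Completion: P0=62  P1=36  P2=77  P3=15  P4=17  P5=29  P6=48  P7=22
Turnaround (C−A): P0=51  P1=17  P2=62  P3=1  P4=9  P5=16  P6=39  P7=6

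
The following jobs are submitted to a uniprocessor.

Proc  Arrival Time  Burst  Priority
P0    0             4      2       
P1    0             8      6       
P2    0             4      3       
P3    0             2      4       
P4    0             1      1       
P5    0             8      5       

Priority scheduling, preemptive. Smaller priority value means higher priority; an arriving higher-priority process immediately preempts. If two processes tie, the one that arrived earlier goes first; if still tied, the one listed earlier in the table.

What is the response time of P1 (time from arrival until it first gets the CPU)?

Gantt: | P4 0-1 | P0 1-5 | P2 5-9 | P3 9-11 | P5 11-19 | P1 19-27 |
Completion: P0=5  P1=27  P2=9  P3=11  P4=1  P5=19
Turnaround (C−A): P0=5  P1=27  P2=9  P3=11  P4=1  P5=19
Response(P1) = first start − arrival = 19 − 0 = 19

19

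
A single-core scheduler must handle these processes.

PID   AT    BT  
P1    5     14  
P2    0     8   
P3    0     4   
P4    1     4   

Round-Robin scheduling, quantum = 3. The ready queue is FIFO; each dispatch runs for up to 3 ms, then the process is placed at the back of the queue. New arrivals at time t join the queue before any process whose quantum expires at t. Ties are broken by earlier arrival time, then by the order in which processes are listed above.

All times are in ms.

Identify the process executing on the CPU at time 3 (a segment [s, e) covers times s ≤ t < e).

P3

Schedule: | P2 0-3 | P3 3-6 | P4 6-9 | P2 9-12 | P1 12-15 | P3 15-16 | P4 16-17 | P2 17-19 | P1 19-30 |
Completion: P1=30  P2=19  P3=16  P4=17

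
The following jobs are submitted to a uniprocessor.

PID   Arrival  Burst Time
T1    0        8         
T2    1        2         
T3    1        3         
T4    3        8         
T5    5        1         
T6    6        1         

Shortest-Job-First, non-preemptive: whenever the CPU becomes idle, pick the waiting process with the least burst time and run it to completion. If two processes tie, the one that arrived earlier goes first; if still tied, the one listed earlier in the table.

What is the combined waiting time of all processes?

Timeline: | T1 0-8 | T5 8-9 | T6 9-10 | T2 10-12 | T3 12-15 | T4 15-23 |
Completion: T1=8  T2=12  T3=15  T4=23  T5=9  T6=10
Turnaround (C−A): T1=8  T2=11  T3=14  T4=20  T5=4  T6=4
Waiting = turnaround − burst: T1=0, T2=9, T3=11, T4=12, T5=3, T6=3
Total waiting = 0 + 9 + 11 + 12 + 3 + 3 = 38

38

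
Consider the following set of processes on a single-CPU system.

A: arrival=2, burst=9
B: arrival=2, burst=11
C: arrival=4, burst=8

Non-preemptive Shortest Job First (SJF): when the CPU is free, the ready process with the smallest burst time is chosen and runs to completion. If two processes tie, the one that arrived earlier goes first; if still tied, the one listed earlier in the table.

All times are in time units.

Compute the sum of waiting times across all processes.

Schedule: | idle 0-2 | A 2-11 | C 11-19 | B 19-30 |
Completion: A=11  B=30  C=19
Turnaround (C−A): A=9  B=28  C=15
Waiting = turnaround − burst: A=0, B=17, C=7
Total waiting = 0 + 17 + 7 = 24

24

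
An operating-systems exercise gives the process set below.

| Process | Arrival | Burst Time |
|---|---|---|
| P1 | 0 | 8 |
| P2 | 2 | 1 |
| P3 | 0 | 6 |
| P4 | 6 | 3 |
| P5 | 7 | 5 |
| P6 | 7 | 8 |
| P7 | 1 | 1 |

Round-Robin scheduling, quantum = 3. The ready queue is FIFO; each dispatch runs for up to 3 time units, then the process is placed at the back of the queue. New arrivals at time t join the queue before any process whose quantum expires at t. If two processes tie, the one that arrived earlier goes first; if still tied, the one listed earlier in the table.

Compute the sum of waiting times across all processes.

75

Timeline: | P1 0-3 | P3 3-6 | P7 6-7 | P2 7-8 | P1 8-11 | P4 11-14 | P3 14-17 | P5 17-20 | P6 20-23 | P1 23-25 | P5 25-27 | P6 27-32 |
Completion: P1=25  P2=8  P3=17  P4=14  P5=27  P6=32  P7=7
Turnaround (C−A): P1=25  P2=6  P3=17  P4=8  P5=20  P6=25  P7=6
Waiting = turnaround − burst: P1=17, P2=5, P3=11, P4=5, P5=15, P6=17, P7=5
Total waiting = 17 + 5 + 11 + 5 + 15 + 17 + 5 = 75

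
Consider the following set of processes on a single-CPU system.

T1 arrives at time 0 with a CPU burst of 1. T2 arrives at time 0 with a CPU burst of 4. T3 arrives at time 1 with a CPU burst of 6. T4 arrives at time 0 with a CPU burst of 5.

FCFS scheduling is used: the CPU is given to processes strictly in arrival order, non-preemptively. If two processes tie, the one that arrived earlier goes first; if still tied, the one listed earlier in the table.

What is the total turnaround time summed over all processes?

31

Timeline: | T1 0-1 | T2 1-5 | T4 5-10 | T3 10-16 |
Completion: T1=1  T2=5  T3=16  T4=10
Turnaround (C−A): T1=1  T2=5  T3=15  T4=10
Turnaround = completion − arrival: T1=1, T2=5, T3=15, T4=10
Total turnaround = 1 + 5 + 15 + 10 = 31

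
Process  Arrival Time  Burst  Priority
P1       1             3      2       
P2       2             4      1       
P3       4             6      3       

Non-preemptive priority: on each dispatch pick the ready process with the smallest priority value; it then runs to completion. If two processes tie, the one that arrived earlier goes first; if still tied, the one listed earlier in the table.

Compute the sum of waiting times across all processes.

6

Gantt: | idle 0-1 | P1 1-4 | P2 4-8 | P3 8-14 |
Completion: P1=4  P2=8  P3=14
Waiting = turnaround − burst: P1=0, P2=2, P3=4
Total waiting = 0 + 2 + 4 = 6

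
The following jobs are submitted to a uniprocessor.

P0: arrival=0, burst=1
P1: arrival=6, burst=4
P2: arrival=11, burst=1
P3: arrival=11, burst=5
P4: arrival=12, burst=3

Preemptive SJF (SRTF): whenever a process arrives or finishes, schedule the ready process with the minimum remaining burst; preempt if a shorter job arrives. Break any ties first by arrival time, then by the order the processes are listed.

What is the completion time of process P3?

Gantt: | P0 0-1 | idle 1-6 | P1 6-10 | idle 10-11 | P2 11-12 | P4 12-15 | P3 15-20 |
Completion: P0=1  P1=10  P2=12  P3=20  P4=15
Turnaround (C−A): P0=1  P1=4  P2=1  P3=9  P4=3

20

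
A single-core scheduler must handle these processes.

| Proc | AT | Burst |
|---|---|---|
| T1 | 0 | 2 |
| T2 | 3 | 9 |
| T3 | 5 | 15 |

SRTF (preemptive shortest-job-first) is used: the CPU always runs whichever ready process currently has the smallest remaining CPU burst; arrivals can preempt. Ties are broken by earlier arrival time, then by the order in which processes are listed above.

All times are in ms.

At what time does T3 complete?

27

Schedule: | T1 0-2 | idle 2-3 | T2 3-12 | T3 12-27 |
Completion: T1=2  T2=12  T3=27
Turnaround (C−A): T1=2  T2=9  T3=22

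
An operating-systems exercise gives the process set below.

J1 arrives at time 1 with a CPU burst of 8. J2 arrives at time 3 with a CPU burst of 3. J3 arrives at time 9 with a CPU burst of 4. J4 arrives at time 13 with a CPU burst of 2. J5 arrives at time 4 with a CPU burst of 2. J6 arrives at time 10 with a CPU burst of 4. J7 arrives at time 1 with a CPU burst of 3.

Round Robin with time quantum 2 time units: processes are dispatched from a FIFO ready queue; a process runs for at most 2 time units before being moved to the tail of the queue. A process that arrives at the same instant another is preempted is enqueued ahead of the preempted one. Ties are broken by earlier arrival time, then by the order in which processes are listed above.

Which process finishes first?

J5

Gantt: | idle 0-1 | J1 1-3 | J7 3-5 | J2 5-7 | J1 7-9 | J5 9-11 | J7 11-12 | J2 12-13 | J3 13-15 | J1 15-17 | J6 17-19 | J4 19-21 | J3 21-23 | J1 23-25 | J6 25-27 |
Completion: J1=25  J2=13  J3=23  J4=21  J5=11  J6=27  J7=12
Finish order: J5 → J7 → J2 → J4 → J3 → J1 → J6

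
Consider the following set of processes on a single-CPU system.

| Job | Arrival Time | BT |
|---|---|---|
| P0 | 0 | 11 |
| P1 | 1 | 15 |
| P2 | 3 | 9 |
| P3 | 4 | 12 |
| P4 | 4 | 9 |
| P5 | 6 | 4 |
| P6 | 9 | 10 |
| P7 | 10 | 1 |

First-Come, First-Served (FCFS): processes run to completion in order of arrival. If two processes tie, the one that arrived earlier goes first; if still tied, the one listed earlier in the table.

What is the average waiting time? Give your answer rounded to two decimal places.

Gantt: | P0 0-11 | P1 11-26 | P2 26-35 | P3 35-47 | P4 47-56 | P5 56-60 | P6 60-70 | P7 70-71 |
Completion: P0=11  P1=26  P2=35  P3=47  P4=56  P5=60  P6=70  P7=71
Waiting times: P0=0, P1=10, P2=23, P3=31, P4=43, P5=50, P6=51, P7=60
Average waiting = (0+10+23+31+43+50+51+60) / 8 = 268/8 = 33.50

33.50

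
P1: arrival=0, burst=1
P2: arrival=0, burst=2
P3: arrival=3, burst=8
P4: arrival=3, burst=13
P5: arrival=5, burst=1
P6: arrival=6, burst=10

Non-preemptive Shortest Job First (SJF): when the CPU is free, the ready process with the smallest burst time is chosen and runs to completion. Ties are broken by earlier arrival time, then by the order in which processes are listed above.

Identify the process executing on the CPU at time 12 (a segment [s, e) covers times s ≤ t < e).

Schedule: | P1 0-1 | P2 1-3 | P3 3-11 | P5 11-12 | P6 12-22 | P4 22-35 |
Completion: P1=1  P2=3  P3=11  P4=35  P5=12  P6=22
Turnaround (C−A): P1=1  P2=3  P3=8  P4=32  P5=7  P6=16

P6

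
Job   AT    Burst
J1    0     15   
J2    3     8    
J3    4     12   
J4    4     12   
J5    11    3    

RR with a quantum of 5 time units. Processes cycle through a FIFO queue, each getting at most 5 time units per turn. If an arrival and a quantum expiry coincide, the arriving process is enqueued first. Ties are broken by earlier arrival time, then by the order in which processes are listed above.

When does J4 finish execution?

Timeline: | J1 0-5 | J2 5-10 | J3 10-15 | J4 15-20 | J1 20-25 | J2 25-28 | J5 28-31 | J3 31-36 | J4 36-41 | J1 41-46 | J3 46-48 | J4 48-50 |
Completion: J1=46  J2=28  J3=48  J4=50  J5=31

50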